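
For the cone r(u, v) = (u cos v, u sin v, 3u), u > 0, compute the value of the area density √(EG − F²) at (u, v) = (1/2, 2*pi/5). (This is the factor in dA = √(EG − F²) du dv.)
√(EG − F²)|_{(1/2, 2*pi/5)} = sqrt(10)/2

E = 10, F = 0, G = u^2, so EG − F² = 10*u^2. Taking the positive square root: √(EG − F²) = sqrt(10)*Abs(u). At (u, v) = (1/2, 2*pi/5): sqrt(10)/2.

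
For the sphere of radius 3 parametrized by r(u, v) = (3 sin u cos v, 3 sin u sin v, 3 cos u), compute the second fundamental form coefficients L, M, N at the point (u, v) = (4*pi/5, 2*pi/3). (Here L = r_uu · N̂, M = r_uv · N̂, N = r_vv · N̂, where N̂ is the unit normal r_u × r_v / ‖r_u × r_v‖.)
L = -3;  M = 0;  N = -15/8 + 3*sqrt(5)/8

Compute the unit normal N̂(u, v) = (sin(u)^2*cos(v)/Abs(sin(u)), sin(u)^2*sin(v)/Abs(sin(u)), sin(2*u)/(2*Abs(sin(u)))), and the second partials r_uu, r_uv, r_vv. Take dot products:
  L(u, v) = r_uu · N̂ = -3*sin(u)/Abs(sin(u)),
  M(u, v) = r_uv · N̂ = 0,
  N(u, v) = r_vv · N̂ = -3*sin(u)^3/Abs(sin(u)).
Evaluating at (u, v) = (4*pi/5, 2*pi/3):
  L = -3, M = 0, N = -15/8 + 3*sqrt(5)/8.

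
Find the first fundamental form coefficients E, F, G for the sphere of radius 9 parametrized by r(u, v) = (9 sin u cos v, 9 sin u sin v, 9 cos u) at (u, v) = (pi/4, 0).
E = 81;  F = 0;  G = 81/2

Partials: r_u = (9*cos(u)*cos(v), 9*sin(v)*cos(u), -9*sin(u)), r_v = (-9*sin(u)*sin(v), 9*sin(u)*cos(v), 0). As functions of (u, v):
  E = r_u · r_u = 81,
  F = r_u · r_v = 0,
  G = r_v · r_v = 81*sin(u)^2.
Evaluating at (u, v) = (pi/4, 0): E = 81, F = 0, G = 81/2.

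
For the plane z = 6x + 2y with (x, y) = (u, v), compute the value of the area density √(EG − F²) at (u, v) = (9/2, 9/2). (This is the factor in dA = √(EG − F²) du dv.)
√(EG − F²)|_{(9/2, 9/2)} = sqrt(41)

E = 37, F = 12, G = 5, so EG − F² = 41. Taking the positive square root: √(EG − F²) = sqrt(41). At (u, v) = (9/2, 9/2): sqrt(41).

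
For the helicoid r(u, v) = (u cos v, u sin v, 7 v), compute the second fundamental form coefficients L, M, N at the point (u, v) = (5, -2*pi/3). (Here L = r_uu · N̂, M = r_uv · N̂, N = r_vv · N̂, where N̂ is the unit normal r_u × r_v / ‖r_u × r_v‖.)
L = 0;  M = -7*sqrt(74)/74;  N = 0

Compute the unit normal N̂(u, v) = (7*sin(v)/sqrt(u^2 + 49), -7*cos(v)/sqrt(u^2 + 49), u/sqrt(u^2 + 49)), and the second partials r_uu, r_uv, r_vv. Take dot products:
  L(u, v) = r_uu · N̂ = 0,
  M(u, v) = r_uv · N̂ = -7/sqrt(u^2 + 49),
  N(u, v) = r_vv · N̂ = 0.
Evaluating at (u, v) = (5, -2*pi/3):
  L = 0, M = -7*sqrt(74)/74, N = 0.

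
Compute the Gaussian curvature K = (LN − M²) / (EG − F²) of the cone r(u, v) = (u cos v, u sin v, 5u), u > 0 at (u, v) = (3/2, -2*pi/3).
K = 0

Coefficients of the first fundamental form: E = 26, F = 0, G = u^2.
Coefficients of the second fundamental form: L = 0, M = 0, N = 5*sqrt(26)*u^2/(26*Abs(u)).
Assemble K = (LN − M²)/(EG − F²) = 0. At (u, v) = (3/2, -2*pi/3): K = 0.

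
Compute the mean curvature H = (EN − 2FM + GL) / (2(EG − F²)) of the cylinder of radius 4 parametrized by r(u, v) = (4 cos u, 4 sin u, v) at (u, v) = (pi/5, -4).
H = -1/8

With E = 16, F = 0, G = 1, L = -4, M = 0, N = 0, assemble
  H = (EN − 2FM + GL) / (2(EG − F²)) = -1/8.
At (u, v) = (pi/5, -4): H = -1/8.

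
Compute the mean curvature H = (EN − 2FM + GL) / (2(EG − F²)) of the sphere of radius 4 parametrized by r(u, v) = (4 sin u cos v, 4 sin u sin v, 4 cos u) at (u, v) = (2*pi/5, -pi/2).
H = -1/4

With E = 16, F = 0, G = 16*sin(u)^2, L = -4*sin(u)/Abs(sin(u)), M = 0, N = -4*sin(u)^3/Abs(sin(u)), assemble
  H = (EN − 2FM + GL) / (2(EG − F²)) = -sin(u)/(4*Abs(sin(u))).
At (u, v) = (2*pi/5, -pi/2): H = -1/4.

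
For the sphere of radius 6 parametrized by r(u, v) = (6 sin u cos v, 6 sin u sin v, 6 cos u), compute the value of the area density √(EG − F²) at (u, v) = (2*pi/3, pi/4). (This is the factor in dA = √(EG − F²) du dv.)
√(EG − F²)|_{(2*pi/3, pi/4)} = 18*sqrt(3)

E = 36, F = 0, G = 36*sin(u)^2, so EG − F² = 1296*sin(u)^2. Taking the positive square root: √(EG − F²) = 36*Abs(sin(u)). At (u, v) = (2*pi/3, pi/4): 18*sqrt(3).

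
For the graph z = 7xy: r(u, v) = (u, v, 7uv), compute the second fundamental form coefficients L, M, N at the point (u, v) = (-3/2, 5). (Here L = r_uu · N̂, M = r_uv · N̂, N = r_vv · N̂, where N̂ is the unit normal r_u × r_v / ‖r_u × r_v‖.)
L = 0;  M = 14*sqrt(5345)/5345;  N = 0

Compute the unit normal N̂(u, v) = (-7*v/sqrt(49*u^2 + 49*v^2 + 1), -7*u/sqrt(49*u^2 + 49*v^2 + 1), 1/sqrt(49*u^2 + 49*v^2 + 1)), and the second partials r_uu, r_uv, r_vv. Take dot products:
  L(u, v) = r_uu · N̂ = 0,
  M(u, v) = r_uv · N̂ = 7/sqrt(49*u^2 + 49*v^2 + 1),
  N(u, v) = r_vv · N̂ = 0.
Evaluating at (u, v) = (-3/2, 5):
  L = 0, M = 14*sqrt(5345)/5345, N = 0.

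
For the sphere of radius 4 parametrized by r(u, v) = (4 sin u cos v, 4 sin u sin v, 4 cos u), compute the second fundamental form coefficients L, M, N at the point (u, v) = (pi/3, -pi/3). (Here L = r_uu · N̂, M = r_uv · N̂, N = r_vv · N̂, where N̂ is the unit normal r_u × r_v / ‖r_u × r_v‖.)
L = -4;  M = 0;  N = -3

Compute the unit normal N̂(u, v) = (sin(u)^2*cos(v)/Abs(sin(u)), sin(u)^2*sin(v)/Abs(sin(u)), sin(2*u)/(2*Abs(sin(u)))), and the second partials r_uu, r_uv, r_vv. Take dot products:
  L(u, v) = r_uu · N̂ = -4*sin(u)/Abs(sin(u)),
  M(u, v) = r_uv · N̂ = 0,
  N(u, v) = r_vv · N̂ = -4*sin(u)^3/Abs(sin(u)).
Evaluating at (u, v) = (pi/3, -pi/3):
  L = -4, M = 0, N = -3.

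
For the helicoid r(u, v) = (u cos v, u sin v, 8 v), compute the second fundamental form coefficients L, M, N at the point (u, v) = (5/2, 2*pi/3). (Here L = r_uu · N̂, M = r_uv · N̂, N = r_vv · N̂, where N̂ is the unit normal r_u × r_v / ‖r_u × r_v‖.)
L = 0;  M = -16*sqrt(281)/281;  N = 0

Compute the unit normal N̂(u, v) = (8*sin(v)/sqrt(u^2 + 64), -8*cos(v)/sqrt(u^2 + 64), u/sqrt(u^2 + 64)), and the second partials r_uu, r_uv, r_vv. Take dot products:
  L(u, v) = r_uu · N̂ = 0,
  M(u, v) = r_uv · N̂ = -8/sqrt(u^2 + 64),
  N(u, v) = r_vv · N̂ = 0.
Evaluating at (u, v) = (5/2, 2*pi/3):
  L = 0, M = -16*sqrt(281)/281, N = 0.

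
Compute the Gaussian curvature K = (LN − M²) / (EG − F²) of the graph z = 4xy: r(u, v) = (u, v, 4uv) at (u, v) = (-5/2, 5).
K = -16/251001

Coefficients of the first fundamental form: E = 16*v^2 + 1, F = 16*u*v, G = 16*u^2 + 1.
Coefficients of the second fundamental form: L = 0, M = 4/sqrt(16*u^2 + 16*v^2 + 1), N = 0.
Assemble K = (LN − M²)/(EG − F²) = -16/(256*u^4 + 512*u^2*v^2 + 32*u^2 + 256*v^4 + 32*v^2 + 1). At (u, v) = (-5/2, 5): K = -16/251001.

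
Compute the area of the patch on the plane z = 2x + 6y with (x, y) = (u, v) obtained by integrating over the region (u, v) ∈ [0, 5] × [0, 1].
Area = 5*sqrt(41)

Area = ∫∫ √(EG − F²) du dv with √(EG − F²) = sqrt(41). Integrating over [0, 5] × [0, 1] gives 5*sqrt(41).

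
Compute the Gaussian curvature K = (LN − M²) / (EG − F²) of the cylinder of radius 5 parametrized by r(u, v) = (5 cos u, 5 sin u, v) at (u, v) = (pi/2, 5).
K = 0

Coefficients of the first fundamental form: E = 25, F = 0, G = 1.
Coefficients of the second fundamental form: L = -5, M = 0, N = 0.
Assemble K = (LN − M²)/(EG − F²) = 0. At (u, v) = (pi/2, 5): K = 0.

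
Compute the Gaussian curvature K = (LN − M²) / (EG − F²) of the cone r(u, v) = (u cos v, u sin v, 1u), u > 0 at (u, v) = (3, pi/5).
K = 0

Coefficients of the first fundamental form: E = 2, F = 0, G = u^2.
Coefficients of the second fundamental form: L = 0, M = 0, N = sqrt(2)*u^2/(2*Abs(u)).
Assemble K = (LN − M²)/(EG − F²) = 0. At (u, v) = (3, pi/5): K = 0.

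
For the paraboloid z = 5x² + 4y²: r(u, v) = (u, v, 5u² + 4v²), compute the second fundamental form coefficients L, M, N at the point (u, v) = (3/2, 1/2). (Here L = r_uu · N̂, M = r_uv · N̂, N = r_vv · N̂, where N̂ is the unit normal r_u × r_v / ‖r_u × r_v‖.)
L = 5*sqrt(2)/11;  M = 0;  N = 4*sqrt(2)/11

Compute the unit normal N̂(u, v) = (-10*u/sqrt(100*u^2 + 64*v^2 + 1), -8*v/sqrt(100*u^2 + 64*v^2 + 1), 1/sqrt(100*u^2 + 64*v^2 + 1)), and the second partials r_uu, r_uv, r_vv. Take dot products:
  L(u, v) = r_uu · N̂ = 10/sqrt(100*u^2 + 64*v^2 + 1),
  M(u, v) = r_uv · N̂ = 0,
  N(u, v) = r_vv · N̂ = 8/sqrt(100*u^2 + 64*v^2 + 1).
Evaluating at (u, v) = (3/2, 1/2):
  L = 5*sqrt(2)/11, M = 0, N = 4*sqrt(2)/11.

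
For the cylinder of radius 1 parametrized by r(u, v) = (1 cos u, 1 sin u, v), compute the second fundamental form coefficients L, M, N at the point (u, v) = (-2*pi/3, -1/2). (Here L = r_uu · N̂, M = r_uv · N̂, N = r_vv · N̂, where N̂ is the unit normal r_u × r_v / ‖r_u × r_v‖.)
L = -1;  M = 0;  N = 0

Compute the unit normal N̂(u, v) = (cos(u), sin(u), 0), and the second partials r_uu, r_uv, r_vv. Take dot products:
  L(u, v) = r_uu · N̂ = -1,
  M(u, v) = r_uv · N̂ = 0,
  N(u, v) = r_vv · N̂ = 0.
Evaluating at (u, v) = (-2*pi/3, -1/2):
  L = -1, M = 0, N = 0.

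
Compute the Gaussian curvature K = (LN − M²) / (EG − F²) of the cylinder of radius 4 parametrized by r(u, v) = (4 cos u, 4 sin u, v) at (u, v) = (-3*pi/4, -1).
K = 0

Coefficients of the first fundamental form: E = 16, F = 0, G = 1.
Coefficients of the second fundamental form: L = -4, M = 0, N = 0.
Assemble K = (LN − M²)/(EG − F²) = 0. At (u, v) = (-3*pi/4, -1): K = 0.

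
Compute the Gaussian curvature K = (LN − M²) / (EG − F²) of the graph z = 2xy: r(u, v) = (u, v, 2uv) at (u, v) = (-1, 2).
K = -4/441

Coefficients of the first fundamental form: E = 4*v^2 + 1, F = 4*u*v, G = 4*u^2 + 1.
Coefficients of the second fundamental form: L = 0, M = 2/sqrt(4*u^2 + 4*v^2 + 1), N = 0.
Assemble K = (LN − M²)/(EG − F²) = -4/(16*u^4 + 32*u^2*v^2 + 8*u^2 + 16*v^4 + 8*v^2 + 1). At (u, v) = (-1, 2): K = -4/441.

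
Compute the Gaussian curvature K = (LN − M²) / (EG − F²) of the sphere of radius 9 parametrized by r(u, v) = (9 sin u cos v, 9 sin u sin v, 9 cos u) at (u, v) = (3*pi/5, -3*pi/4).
K = 1/81

Coefficients of the first fundamental form: E = 81, F = 0, G = 81*sin(u)^2.
Coefficients of the second fundamental form: L = -9*sin(u)/Abs(sin(u)), M = 0, N = -9*sin(u)^3/Abs(sin(u)).
Assemble K = (LN − M²)/(EG − F²) = 1/81. At (u, v) = (3*pi/5, -3*pi/4): K = 1/81.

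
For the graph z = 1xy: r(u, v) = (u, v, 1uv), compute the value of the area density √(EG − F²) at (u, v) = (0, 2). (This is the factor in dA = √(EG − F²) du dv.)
√(EG − F²)|_{(0, 2)} = sqrt(5)

E = v^2 + 1, F = u*v, G = u^2 + 1, so EG − F² = u^2 + v^2 + 1. Taking the positive square root: √(EG − F²) = sqrt(u^2 + v^2 + 1). At (u, v) = (0, 2): sqrt(5).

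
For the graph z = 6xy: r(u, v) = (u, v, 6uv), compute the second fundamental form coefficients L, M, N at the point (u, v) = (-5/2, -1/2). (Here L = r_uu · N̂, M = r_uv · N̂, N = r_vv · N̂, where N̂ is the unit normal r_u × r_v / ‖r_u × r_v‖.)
L = 0;  M = 6*sqrt(235)/235;  N = 0

Compute the unit normal N̂(u, v) = (-6*v/sqrt(36*u^2 + 36*v^2 + 1), -6*u/sqrt(36*u^2 + 36*v^2 + 1), 1/sqrt(36*u^2 + 36*v^2 + 1)), and the second partials r_uu, r_uv, r_vv. Take dot products:
  L(u, v) = r_uu · N̂ = 0,
  M(u, v) = r_uv · N̂ = 6/sqrt(36*u^2 + 36*v^2 + 1),
  N(u, v) = r_vv · N̂ = 0.
Evaluating at (u, v) = (-5/2, -1/2):
  L = 0, M = 6*sqrt(235)/235, N = 0.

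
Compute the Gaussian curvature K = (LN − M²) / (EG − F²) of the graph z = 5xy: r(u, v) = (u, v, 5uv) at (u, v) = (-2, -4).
K = -25/251001

Coefficients of the first fundamental form: E = 25*v^2 + 1, F = 25*u*v, G = 25*u^2 + 1.
Coefficients of the second fundamental form: L = 0, M = 5/sqrt(25*u^2 + 25*v^2 + 1), N = 0.
Assemble K = (LN − M²)/(EG − F²) = -25/(625*u^4 + 1250*u^2*v^2 + 50*u^2 + 625*v^4 + 50*v^2 + 1). At (u, v) = (-2, -4): K = -25/251001.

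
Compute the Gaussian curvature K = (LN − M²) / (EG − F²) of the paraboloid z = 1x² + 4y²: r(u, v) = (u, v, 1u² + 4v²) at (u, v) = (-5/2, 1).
K = 4/2025

Coefficients of the first fundamental form: E = 4*u^2 + 1, F = 16*u*v, G = 64*v^2 + 1.
Coefficients of the second fundamental form: L = 2/sqrt(4*u^2 + 64*v^2 + 1), M = 0, N = 8/sqrt(4*u^2 + 64*v^2 + 1).
Assemble K = (LN − M²)/(EG − F²) = 16/(16*u^4 + 512*u^2*v^2 + 8*u^2 + 4096*v^4 + 128*v^2 + 1). At (u, v) = (-5/2, 1): K = 4/2025.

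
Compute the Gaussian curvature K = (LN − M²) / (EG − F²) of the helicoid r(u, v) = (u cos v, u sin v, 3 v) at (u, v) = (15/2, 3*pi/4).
K = -16/7569

Coefficients of the first fundamental form: E = 1, F = 0, G = u^2 + 9.
Coefficients of the second fundamental form: L = 0, M = -3/sqrt(u^2 + 9), N = 0.
Assemble K = (LN − M²)/(EG − F²) = -9/(u^2 + 9)^2. At (u, v) = (15/2, 3*pi/4): K = -16/7569.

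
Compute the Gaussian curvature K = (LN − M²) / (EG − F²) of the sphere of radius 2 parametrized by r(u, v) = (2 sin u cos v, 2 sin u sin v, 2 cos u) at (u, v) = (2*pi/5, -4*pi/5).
K = 1/4

Coefficients of the first fundamental form: E = 4, F = 0, G = 4*sin(u)^2.
Coefficients of the second fundamental form: L = -2*sin(u)/Abs(sin(u)), M = 0, N = -2*sin(u)^3/Abs(sin(u)).
Assemble K = (LN − M²)/(EG − F²) = 1/4. At (u, v) = (2*pi/5, -4*pi/5): K = 1/4.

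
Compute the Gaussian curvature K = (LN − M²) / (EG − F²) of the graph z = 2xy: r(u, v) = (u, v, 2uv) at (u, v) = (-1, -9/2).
K = -1/1849

Coefficients of the first fundamental form: E = 4*v^2 + 1, F = 4*u*v, G = 4*u^2 + 1.
Coefficients of the second fundamental form: L = 0, M = 2/sqrt(4*u^2 + 4*v^2 + 1), N = 0.
Assemble K = (LN − M²)/(EG − F²) = -4/(16*u^4 + 32*u^2*v^2 + 8*u^2 + 16*v^4 + 8*v^2 + 1). At (u, v) = (-1, -9/2): K = -1/1849.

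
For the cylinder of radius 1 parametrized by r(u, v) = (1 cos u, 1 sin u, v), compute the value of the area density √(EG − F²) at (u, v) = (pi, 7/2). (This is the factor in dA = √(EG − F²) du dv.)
√(EG − F²)|_{(pi, 7/2)} = 1

E = 1, F = 0, G = 1, so EG − F² = 1. Taking the positive square root: √(EG − F²) = 1. At (u, v) = (pi, 7/2): 1.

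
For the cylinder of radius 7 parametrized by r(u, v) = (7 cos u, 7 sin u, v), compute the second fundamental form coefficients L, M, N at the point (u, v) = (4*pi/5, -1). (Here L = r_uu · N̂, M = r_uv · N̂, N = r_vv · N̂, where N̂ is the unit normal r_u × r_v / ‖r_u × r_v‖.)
L = -7;  M = 0;  N = 0

Compute the unit normal N̂(u, v) = (cos(u), sin(u), 0), and the second partials r_uu, r_uv, r_vv. Take dot products:
  L(u, v) = r_uu · N̂ = -7,
  M(u, v) = r_uv · N̂ = 0,
  N(u, v) = r_vv · N̂ = 0.
Evaluating at (u, v) = (4*pi/5, -1):
  L = -7, M = 0, N = 0.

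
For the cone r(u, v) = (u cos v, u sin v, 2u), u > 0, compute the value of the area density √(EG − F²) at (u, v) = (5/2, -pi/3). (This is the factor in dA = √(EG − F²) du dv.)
√(EG − F²)|_{(5/2, -pi/3)} = 5*sqrt(5)/2

E = 5, F = 0, G = u^2, so EG − F² = 5*u^2. Taking the positive square root: √(EG − F²) = sqrt(5)*Abs(u). At (u, v) = (5/2, -pi/3): 5*sqrt(5)/2.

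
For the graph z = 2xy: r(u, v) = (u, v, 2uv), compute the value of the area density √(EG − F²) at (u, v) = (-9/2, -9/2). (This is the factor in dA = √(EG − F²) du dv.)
√(EG − F²)|_{(-9/2, -9/2)} = sqrt(163)

E = 4*v^2 + 1, F = 4*u*v, G = 4*u^2 + 1, so EG − F² = 4*u^2 + 4*v^2 + 1. Taking the positive square root: √(EG − F²) = sqrt(4*u^2 + 4*v^2 + 1). At (u, v) = (-9/2, -9/2): sqrt(163).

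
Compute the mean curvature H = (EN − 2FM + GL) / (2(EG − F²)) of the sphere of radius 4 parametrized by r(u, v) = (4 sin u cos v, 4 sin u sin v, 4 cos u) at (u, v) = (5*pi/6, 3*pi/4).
H = -1/4

With E = 16, F = 0, G = 16*sin(u)^2, L = -4*sin(u)/Abs(sin(u)), M = 0, N = -4*sin(u)^3/Abs(sin(u)), assemble
  H = (EN − 2FM + GL) / (2(EG − F²)) = -sin(u)/(4*Abs(sin(u))).
At (u, v) = (5*pi/6, 3*pi/4): H = -1/4.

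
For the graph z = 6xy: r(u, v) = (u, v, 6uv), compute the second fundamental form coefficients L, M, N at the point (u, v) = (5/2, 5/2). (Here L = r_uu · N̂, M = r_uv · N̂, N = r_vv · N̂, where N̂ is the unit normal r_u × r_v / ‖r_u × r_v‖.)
L = 0;  M = 6*sqrt(451)/451;  N = 0

Compute the unit normal N̂(u, v) = (-6*v/sqrt(36*u^2 + 36*v^2 + 1), -6*u/sqrt(36*u^2 + 36*v^2 + 1), 1/sqrt(36*u^2 + 36*v^2 + 1)), and the second partials r_uu, r_uv, r_vv. Take dot products:
  L(u, v) = r_uu · N̂ = 0,
  M(u, v) = r_uv · N̂ = 6/sqrt(36*u^2 + 36*v^2 + 1),
  N(u, v) = r_vv · N̂ = 0.
Evaluating at (u, v) = (5/2, 5/2):
  L = 0, M = 6*sqrt(451)/451, N = 0.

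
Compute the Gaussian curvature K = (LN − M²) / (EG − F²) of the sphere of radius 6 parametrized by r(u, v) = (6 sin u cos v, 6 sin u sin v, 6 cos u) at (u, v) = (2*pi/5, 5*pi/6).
K = 1/36

Coefficients of the first fundamental form: E = 36, F = 0, G = 36*sin(u)^2.
Coefficients of the second fundamental form: L = -6*sin(u)/Abs(sin(u)), M = 0, N = -6*sin(u)^3/Abs(sin(u)).
Assemble K = (LN − M²)/(EG − F²) = 1/36. At (u, v) = (2*pi/5, 5*pi/6): K = 1/36.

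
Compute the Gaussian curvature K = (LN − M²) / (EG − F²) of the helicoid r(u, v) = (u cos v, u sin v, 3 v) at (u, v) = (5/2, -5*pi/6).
K = -144/3721

Coefficients of the first fundamental form: E = 1, F = 0, G = u^2 + 9.
Coefficients of the second fundamental form: L = 0, M = -3/sqrt(u^2 + 9), N = 0.
Assemble K = (LN − M²)/(EG − F²) = -9/(u^2 + 9)^2. At (u, v) = (5/2, -5*pi/6): K = -144/3721.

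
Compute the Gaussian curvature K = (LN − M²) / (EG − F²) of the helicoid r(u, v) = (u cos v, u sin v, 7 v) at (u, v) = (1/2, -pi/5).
K = -784/38809

Coefficients of the first fundamental form: E = 1, F = 0, G = u^2 + 49.
Coefficients of the second fundamental form: L = 0, M = -7/sqrt(u^2 + 49), N = 0.
Assemble K = (LN − M²)/(EG − F²) = -49/(u^2 + 49)^2. At (u, v) = (1/2, -pi/5): K = -784/38809.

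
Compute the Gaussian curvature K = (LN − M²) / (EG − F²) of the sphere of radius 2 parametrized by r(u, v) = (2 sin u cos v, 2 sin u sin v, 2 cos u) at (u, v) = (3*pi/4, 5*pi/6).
K = 1/4

Coefficients of the first fundamental form: E = 4, F = 0, G = 4*sin(u)^2.
Coefficients of the second fundamental form: L = -2*sin(u)/Abs(sin(u)), M = 0, N = -2*sin(u)^3/Abs(sin(u)).
Assemble K = (LN − M²)/(EG − F²) = 1/4. At (u, v) = (3*pi/4, 5*pi/6): K = 1/4.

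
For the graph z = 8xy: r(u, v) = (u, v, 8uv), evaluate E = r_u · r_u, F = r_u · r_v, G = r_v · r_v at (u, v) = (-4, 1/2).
E = 17;  F = -128;  G = 1025

Partials: r_u = (1, 0, 8*v), r_v = (0, 1, 8*u). As functions of (u, v):
  E = r_u · r_u = 64*v^2 + 1,
  F = r_u · r_v = 64*u*v,
  G = r_v · r_v = 64*u^2 + 1.
Evaluating at (u, v) = (-4, 1/2): E = 17, F = -128, G = 1025.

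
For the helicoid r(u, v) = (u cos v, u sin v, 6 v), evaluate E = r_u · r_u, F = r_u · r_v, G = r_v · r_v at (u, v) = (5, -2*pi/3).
E = 1;  F = 0;  G = 61

Partials: r_u = (cos(v), sin(v), 0), r_v = (-u*sin(v), u*cos(v), 6). As functions of (u, v):
  E = r_u · r_u = 1,
  F = r_u · r_v = 0,
  G = r_v · r_v = u^2 + 36.
Evaluating at (u, v) = (5, -2*pi/3): E = 1, F = 0, G = 61.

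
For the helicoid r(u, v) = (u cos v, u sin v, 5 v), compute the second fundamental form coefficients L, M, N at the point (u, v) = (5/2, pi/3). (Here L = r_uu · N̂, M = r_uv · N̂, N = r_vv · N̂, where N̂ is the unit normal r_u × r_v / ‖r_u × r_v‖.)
L = 0;  M = -2*sqrt(5)/5;  N = 0

Compute the unit normal N̂(u, v) = (5*sin(v)/sqrt(u^2 + 25), -5*cos(v)/sqrt(u^2 + 25), u/sqrt(u^2 + 25)), and the second partials r_uu, r_uv, r_vv. Take dot products:
  L(u, v) = r_uu · N̂ = 0,
  M(u, v) = r_uv · N̂ = -5/sqrt(u^2 + 25),
  N(u, v) = r_vv · N̂ = 0.
Evaluating at (u, v) = (5/2, pi/3):
  L = 0, M = -2*sqrt(5)/5, N = 0.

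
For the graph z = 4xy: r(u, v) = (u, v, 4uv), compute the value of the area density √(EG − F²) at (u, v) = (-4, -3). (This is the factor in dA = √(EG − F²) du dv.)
√(EG − F²)|_{(-4, -3)} = sqrt(401)

E = 16*v^2 + 1, F = 16*u*v, G = 16*u^2 + 1, so EG − F² = 16*u^2 + 16*v^2 + 1. Taking the positive square root: √(EG − F²) = sqrt(16*u^2 + 16*v^2 + 1). At (u, v) = (-4, -3): sqrt(401).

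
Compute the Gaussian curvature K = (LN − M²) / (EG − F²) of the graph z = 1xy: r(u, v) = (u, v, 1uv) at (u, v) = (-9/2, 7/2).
K = -4/4489

Coefficients of the first fundamental form: E = v^2 + 1, F = u*v, G = u^2 + 1.
Coefficients of the second fundamental form: L = 0, M = 1/sqrt(u^2 + v^2 + 1), N = 0.
Assemble K = (LN − M²)/(EG − F²) = 1/((u^2*v^2 - (u^2 + 1)*(v^2 + 1))*(u^2 + v^2 + 1)). At (u, v) = (-9/2, 7/2): K = -4/4489.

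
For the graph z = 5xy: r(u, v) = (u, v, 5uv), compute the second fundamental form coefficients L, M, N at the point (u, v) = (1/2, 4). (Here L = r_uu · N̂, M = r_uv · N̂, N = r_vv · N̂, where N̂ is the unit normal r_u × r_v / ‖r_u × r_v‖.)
L = 0;  M = 10*sqrt(181)/543;  N = 0

Compute the unit normal N̂(u, v) = (-5*v/sqrt(25*u^2 + 25*v^2 + 1), -5*u/sqrt(25*u^2 + 25*v^2 + 1), 1/sqrt(25*u^2 + 25*v^2 + 1)), and the second partials r_uu, r_uv, r_vv. Take dot products:
  L(u, v) = r_uu · N̂ = 0,
  M(u, v) = r_uv · N̂ = 5/sqrt(25*u^2 + 25*v^2 + 1),
  N(u, v) = r_vv · N̂ = 0.
Evaluating at (u, v) = (1/2, 4):
  L = 0, M = 10*sqrt(181)/543, N = 0.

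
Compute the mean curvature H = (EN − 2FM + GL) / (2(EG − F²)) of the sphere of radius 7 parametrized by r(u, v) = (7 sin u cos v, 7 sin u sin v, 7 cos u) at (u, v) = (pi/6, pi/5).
H = -1/7

With E = 49, F = 0, G = 49*sin(u)^2, L = -7*sin(u)/Abs(sin(u)), M = 0, N = -7*sin(u)^3/Abs(sin(u)), assemble
  H = (EN − 2FM + GL) / (2(EG − F²)) = -sin(u)/(7*Abs(sin(u))).
At (u, v) = (pi/6, pi/5): H = -1/7.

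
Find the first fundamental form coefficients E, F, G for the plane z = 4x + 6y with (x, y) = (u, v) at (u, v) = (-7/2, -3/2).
E = 17;  F = 24;  G = 37

Partials: r_u = (1, 0, 4), r_v = (0, 1, 6). As functions of (u, v):
  E = r_u · r_u = 17,
  F = r_u · r_v = 24,
  G = r_v · r_v = 37.
Evaluating at (u, v) = (-7/2, -3/2): E = 17, F = 24, G = 37.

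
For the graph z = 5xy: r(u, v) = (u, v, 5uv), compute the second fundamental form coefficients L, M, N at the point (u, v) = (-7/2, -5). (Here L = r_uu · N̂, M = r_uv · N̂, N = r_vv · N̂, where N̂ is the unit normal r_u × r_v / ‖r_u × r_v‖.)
L = 0;  M = 10*sqrt(3729)/3729;  N = 0

Compute the unit normal N̂(u, v) = (-5*v/sqrt(25*u^2 + 25*v^2 + 1), -5*u/sqrt(25*u^2 + 25*v^2 + 1), 1/sqrt(25*u^2 + 25*v^2 + 1)), and the second partials r_uu, r_uv, r_vv. Take dot products:
  L(u, v) = r_uu · N̂ = 0,
  M(u, v) = r_uv · N̂ = 5/sqrt(25*u^2 + 25*v^2 + 1),
  N(u, v) = r_vv · N̂ = 0.
Evaluating at (u, v) = (-7/2, -5):
  L = 0, M = 10*sqrt(3729)/3729, N = 0.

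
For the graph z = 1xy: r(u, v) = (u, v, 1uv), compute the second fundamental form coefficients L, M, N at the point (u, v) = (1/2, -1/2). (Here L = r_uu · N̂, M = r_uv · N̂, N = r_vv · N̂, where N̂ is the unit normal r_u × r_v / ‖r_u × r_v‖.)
L = 0;  M = sqrt(6)/3;  N = 0

Compute the unit normal N̂(u, v) = (-v/sqrt(u^2 + v^2 + 1), -u/sqrt(u^2 + v^2 + 1), 1/sqrt(u^2 + v^2 + 1)), and the second partials r_uu, r_uv, r_vv. Take dot products:
  L(u, v) = r_uu · N̂ = 0,
  M(u, v) = r_uv · N̂ = 1/sqrt(u^2 + v^2 + 1),
  N(u, v) = r_vv · N̂ = 0.
Evaluating at (u, v) = (1/2, -1/2):
  L = 0, M = sqrt(6)/3, N = 0.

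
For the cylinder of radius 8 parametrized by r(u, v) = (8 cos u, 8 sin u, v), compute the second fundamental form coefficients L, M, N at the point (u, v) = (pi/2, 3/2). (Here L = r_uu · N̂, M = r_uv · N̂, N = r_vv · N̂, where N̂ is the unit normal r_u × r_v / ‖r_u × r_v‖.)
L = -8;  M = 0;  N = 0

Compute the unit normal N̂(u, v) = (cos(u), sin(u), 0), and the second partials r_uu, r_uv, r_vv. Take dot products:
  L(u, v) = r_uu · N̂ = -8,
  M(u, v) = r_uv · N̂ = 0,
  N(u, v) = r_vv · N̂ = 0.
Evaluating at (u, v) = (pi/2, 3/2):
  L = -8, M = 0, N = 0.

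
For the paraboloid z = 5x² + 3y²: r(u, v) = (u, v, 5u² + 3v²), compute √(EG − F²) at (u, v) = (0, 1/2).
√(EG − F²)|_{(0, 1/2)} = sqrt(10)

E = 100*u^2 + 1, F = 60*u*v, G = 36*v^2 + 1; EG − F² = 100*u^2 + 36*v^2 + 1; √(EG − F²) = sqrt(100*u^2 + 36*v^2 + 1). At the given point: sqrt(10).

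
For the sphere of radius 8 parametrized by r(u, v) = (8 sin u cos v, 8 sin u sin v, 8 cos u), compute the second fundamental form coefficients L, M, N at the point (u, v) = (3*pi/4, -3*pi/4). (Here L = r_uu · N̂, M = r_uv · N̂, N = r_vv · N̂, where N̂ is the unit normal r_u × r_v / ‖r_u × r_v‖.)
L = -8;  M = 0;  N = -4

Compute the unit normal N̂(u, v) = (sin(u)^2*cos(v)/Abs(sin(u)), sin(u)^2*sin(v)/Abs(sin(u)), sin(2*u)/(2*Abs(sin(u)))), and the second partials r_uu, r_uv, r_vv. Take dot products:
  L(u, v) = r_uu · N̂ = -8*sin(u)/Abs(sin(u)),
  M(u, v) = r_uv · N̂ = 0,
  N(u, v) = r_vv · N̂ = -8*sin(u)^3/Abs(sin(u)).
Evaluating at (u, v) = (3*pi/4, -3*pi/4):
  L = -8, M = 0, N = -4.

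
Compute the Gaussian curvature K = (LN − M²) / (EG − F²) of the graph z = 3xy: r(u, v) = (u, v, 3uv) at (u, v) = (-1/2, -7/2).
K = -36/51529

Coefficients of the first fundamental form: E = 9*v^2 + 1, F = 9*u*v, G = 9*u^2 + 1.
Coefficients of the second fundamental form: L = 0, M = 3/sqrt(9*u^2 + 9*v^2 + 1), N = 0.
Assemble K = (LN − M²)/(EG − F²) = -9/(81*u^4 + 162*u^2*v^2 + 18*u^2 + 81*v^4 + 18*v^2 + 1). At (u, v) = (-1/2, -7/2): K = -36/51529.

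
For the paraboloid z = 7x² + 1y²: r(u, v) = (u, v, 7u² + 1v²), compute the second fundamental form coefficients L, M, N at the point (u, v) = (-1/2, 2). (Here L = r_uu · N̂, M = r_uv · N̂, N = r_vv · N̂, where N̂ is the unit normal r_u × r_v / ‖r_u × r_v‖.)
L = 7*sqrt(66)/33;  M = 0;  N = sqrt(66)/33

Compute the unit normal N̂(u, v) = (-14*u/sqrt(196*u^2 + 4*v^2 + 1), -2*v/sqrt(196*u^2 + 4*v^2 + 1), 1/sqrt(196*u^2 + 4*v^2 + 1)), and the second partials r_uu, r_uv, r_vv. Take dot products:
  L(u, v) = r_uu · N̂ = 14/sqrt(196*u^2 + 4*v^2 + 1),
  M(u, v) = r_uv · N̂ = 0,
  N(u, v) = r_vv · N̂ = 2/sqrt(196*u^2 + 4*v^2 + 1).
Evaluating at (u, v) = (-1/2, 2):
  L = 7*sqrt(66)/33, M = 0, N = sqrt(66)/33.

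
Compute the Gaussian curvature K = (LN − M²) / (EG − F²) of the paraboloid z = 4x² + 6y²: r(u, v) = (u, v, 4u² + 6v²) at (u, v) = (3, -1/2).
K = 96/375769

Coefficients of the first fundamental form: E = 64*u^2 + 1, F = 96*u*v, G = 144*v^2 + 1.
Coefficients of the second fundamental form: L = 8/sqrt(64*u^2 + 144*v^2 + 1), M = 0, N = 12/sqrt(64*u^2 + 144*v^2 + 1).
Assemble K = (LN − M²)/(EG − F²) = 96/(4096*u^4 + 18432*u^2*v^2 + 128*u^2 + 20736*v^4 + 288*v^2 + 1). At (u, v) = (3, -1/2): K = 96/375769.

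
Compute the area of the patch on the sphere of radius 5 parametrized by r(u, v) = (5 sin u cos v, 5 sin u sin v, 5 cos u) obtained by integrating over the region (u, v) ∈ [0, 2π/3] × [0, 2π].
Area = 75*pi

Area = ∫∫ √(EG − F²) du dv with √(EG − F²) = 25*Abs(sin(u)). Integrating over [0, 2π/3] × [0, 2π] gives 75*pi.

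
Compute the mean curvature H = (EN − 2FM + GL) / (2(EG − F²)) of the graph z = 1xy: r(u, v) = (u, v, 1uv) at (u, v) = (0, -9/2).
H = 0

With E = v^2 + 1, F = u*v, G = u^2 + 1, L = 0, M = 1/sqrt(u^2 + v^2 + 1), N = 0, assemble
  H = (EN − 2FM + GL) / (2(EG − F²)) = -u*v/(u^2 + v^2 + 1)^(3/2).
At (u, v) = (0, -9/2): H = 0.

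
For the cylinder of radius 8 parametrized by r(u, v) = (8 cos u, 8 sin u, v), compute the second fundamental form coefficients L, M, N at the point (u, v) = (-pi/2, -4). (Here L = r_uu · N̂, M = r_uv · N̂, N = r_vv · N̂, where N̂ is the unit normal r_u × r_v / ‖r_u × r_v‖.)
L = -8;  M = 0;  N = 0

Compute the unit normal N̂(u, v) = (cos(u), sin(u), 0), and the second partials r_uu, r_uv, r_vv. Take dot products:
  L(u, v) = r_uu · N̂ = -8,
  M(u, v) = r_uv · N̂ = 0,
  N(u, v) = r_vv · N̂ = 0.
Evaluating at (u, v) = (-pi/2, -4):
  L = -8, M = 0, N = 0.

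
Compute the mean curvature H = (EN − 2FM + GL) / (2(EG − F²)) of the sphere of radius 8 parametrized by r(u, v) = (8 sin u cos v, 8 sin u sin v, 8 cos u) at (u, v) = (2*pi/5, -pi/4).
H = -1/8

With E = 64, F = 0, G = 64*sin(u)^2, L = -8*sin(u)/Abs(sin(u)), M = 0, N = -8*sin(u)^3/Abs(sin(u)), assemble
  H = (EN − 2FM + GL) / (2(EG − F²)) = -sin(u)/(8*Abs(sin(u))).
At (u, v) = (2*pi/5, -pi/4): H = -1/8.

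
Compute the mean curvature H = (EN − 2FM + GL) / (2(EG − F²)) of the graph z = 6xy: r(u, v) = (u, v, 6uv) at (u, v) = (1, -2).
H = 432*sqrt(181)/32761

With E = 36*v^2 + 1, F = 36*u*v, G = 36*u^2 + 1, L = 0, M = 6/sqrt(36*u^2 + 36*v^2 + 1), N = 0, assemble
  H = (EN − 2FM + GL) / (2(EG − F²)) = -216*u*v/(36*u^2 + 36*v^2 + 1)^(3/2).
At (u, v) = (1, -2): H = 432*sqrt(181)/32761.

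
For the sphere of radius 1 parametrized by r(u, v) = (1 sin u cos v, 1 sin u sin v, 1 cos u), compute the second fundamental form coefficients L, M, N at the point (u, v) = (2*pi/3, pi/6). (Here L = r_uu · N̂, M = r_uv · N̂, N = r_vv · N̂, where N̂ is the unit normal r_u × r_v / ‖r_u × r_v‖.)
L = -1;  M = 0;  N = -3/4

Compute the unit normal N̂(u, v) = (sin(u)^2*cos(v)/Abs(sin(u)), sin(u)^2*sin(v)/Abs(sin(u)), sin(2*u)/(2*Abs(sin(u)))), and the second partials r_uu, r_uv, r_vv. Take dot products:
  L(u, v) = r_uu · N̂ = -sin(u)/Abs(sin(u)),
  M(u, v) = r_uv · N̂ = 0,
  N(u, v) = r_vv · N̂ = -sin(u)^3/Abs(sin(u)).
Evaluating at (u, v) = (2*pi/3, pi/6):
  L = -1, M = 0, N = -3/4.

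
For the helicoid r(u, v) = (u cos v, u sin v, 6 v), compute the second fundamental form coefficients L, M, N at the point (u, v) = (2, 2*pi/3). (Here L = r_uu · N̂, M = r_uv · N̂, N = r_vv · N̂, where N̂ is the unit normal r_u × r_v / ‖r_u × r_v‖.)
L = 0;  M = -3*sqrt(10)/10;  N = 0

Compute the unit normal N̂(u, v) = (6*sin(v)/sqrt(u^2 + 36), -6*cos(v)/sqrt(u^2 + 36), u/sqrt(u^2 + 36)), and the second partials r_uu, r_uv, r_vv. Take dot products:
  L(u, v) = r_uu · N̂ = 0,
  M(u, v) = r_uv · N̂ = -6/sqrt(u^2 + 36),
  N(u, v) = r_vv · N̂ = 0.
Evaluating at (u, v) = (2, 2*pi/3):
  L = 0, M = -3*sqrt(10)/10, N = 0.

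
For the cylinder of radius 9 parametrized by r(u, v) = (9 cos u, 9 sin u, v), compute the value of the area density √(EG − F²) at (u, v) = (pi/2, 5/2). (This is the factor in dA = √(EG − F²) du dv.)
√(EG − F²)|_{(pi/2, 5/2)} = 9

E = 81, F = 0, G = 1, so EG − F² = 81. Taking the positive square root: √(EG − F²) = 9. At (u, v) = (pi/2, 5/2): 9.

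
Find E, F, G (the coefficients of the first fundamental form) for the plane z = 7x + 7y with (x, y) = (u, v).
E = 50;  F = 49;  G = 50

Compute partials: r_u = (1, 0, 7), r_v = (0, 1, 7). Then
  E = r_u · r_u = 50,
  F = r_u · r_v = 49,
  G = r_v · r_v = 50.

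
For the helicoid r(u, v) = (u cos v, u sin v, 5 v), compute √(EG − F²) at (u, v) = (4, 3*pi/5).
√(EG − F²)|_{(4, 3*pi/5)} = sqrt(41)

E = 1, F = 0, G = u^2 + 25; EG − F² = u^2 + 25; √(EG − F²) = sqrt(u^2 + 25). At the given point: sqrt(41).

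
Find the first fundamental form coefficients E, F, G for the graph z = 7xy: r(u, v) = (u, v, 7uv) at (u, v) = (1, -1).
E = 50;  F = -49;  G = 50

Partials: r_u = (1, 0, 7*v), r_v = (0, 1, 7*u). As functions of (u, v):
  E = r_u · r_u = 49*v^2 + 1,
  F = r_u · r_v = 49*u*v,
  G = r_v · r_v = 49*u^2 + 1.
Evaluating at (u, v) = (1, -1): E = 50, F = -49, G = 50.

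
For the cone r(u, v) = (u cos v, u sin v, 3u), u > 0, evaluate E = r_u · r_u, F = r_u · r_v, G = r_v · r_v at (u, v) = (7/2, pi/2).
E = 10;  F = 0;  G = 49/4

Partials: r_u = (cos(v), sin(v), 3), r_v = (-u*sin(v), u*cos(v), 0). As functions of (u, v):
  E = r_u · r_u = 10,
  F = r_u · r_v = 0,
  G = r_v · r_v = u^2.
Evaluating at (u, v) = (7/2, pi/2): E = 10, F = 0, G = 49/4.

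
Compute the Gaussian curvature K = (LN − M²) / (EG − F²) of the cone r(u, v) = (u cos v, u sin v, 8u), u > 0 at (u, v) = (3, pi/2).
K = 0

Coefficients of the first fundamental form: E = 65, F = 0, G = u^2.
Coefficients of the second fundamental form: L = 0, M = 0, N = 8*sqrt(65)*u^2/(65*Abs(u)).
Assemble K = (LN − M²)/(EG − F²) = 0. At (u, v) = (3, pi/2): K = 0.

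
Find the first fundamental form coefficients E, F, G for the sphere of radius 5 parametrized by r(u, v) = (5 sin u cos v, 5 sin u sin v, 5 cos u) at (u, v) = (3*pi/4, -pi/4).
E = 25;  F = 0;  G = 25/2

Partials: r_u = (5*cos(u)*cos(v), 5*sin(v)*cos(u), -5*sin(u)), r_v = (-5*sin(u)*sin(v), 5*sin(u)*cos(v), 0). As functions of (u, v):
  E = r_u · r_u = 25,
  F = r_u · r_v = 0,
  G = r_v · r_v = 25*sin(u)^2.
Evaluating at (u, v) = (3*pi/4, -pi/4): E = 25, F = 0, G = 25/2.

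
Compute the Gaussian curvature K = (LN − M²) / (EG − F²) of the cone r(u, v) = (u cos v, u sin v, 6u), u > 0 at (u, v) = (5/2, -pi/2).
K = 0

Coefficients of the first fundamental form: E = 37, F = 0, G = u^2.
Coefficients of the second fundamental form: L = 0, M = 0, N = 6*sqrt(37)*u^2/(37*Abs(u)).
Assemble K = (LN − M²)/(EG − F²) = 0. At (u, v) = (5/2, -pi/2): K = 0.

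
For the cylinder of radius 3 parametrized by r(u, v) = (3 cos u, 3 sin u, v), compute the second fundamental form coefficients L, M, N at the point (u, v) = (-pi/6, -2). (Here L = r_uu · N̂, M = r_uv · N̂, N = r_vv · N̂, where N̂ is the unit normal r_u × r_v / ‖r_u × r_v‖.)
L = -3;  M = 0;  N = 0

Compute the unit normal N̂(u, v) = (cos(u), sin(u), 0), and the second partials r_uu, r_uv, r_vv. Take dot products:
  L(u, v) = r_uu · N̂ = -3,
  M(u, v) = r_uv · N̂ = 0,
  N(u, v) = r_vv · N̂ = 0.
Evaluating at (u, v) = (-pi/6, -2):
  L = -3, M = 0, N = 0.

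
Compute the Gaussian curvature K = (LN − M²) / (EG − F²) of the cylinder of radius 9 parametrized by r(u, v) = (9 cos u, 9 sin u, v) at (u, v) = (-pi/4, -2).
K = 0

Coefficients of the first fundamental form: E = 81, F = 0, G = 1.
Coefficients of the second fundamental form: L = -9, M = 0, N = 0.
Assemble K = (LN − M²)/(EG − F²) = 0. At (u, v) = (-pi/4, -2): K = 0.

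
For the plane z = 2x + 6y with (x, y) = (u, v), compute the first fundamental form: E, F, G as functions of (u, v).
E = 5;  F = 12;  G = 37

Compute partials: r_u = (1, 0, 2), r_v = (0, 1, 6). Then
  E = r_u · r_u = 5,
  F = r_u · r_v = 12,
  G = r_v · r_v = 37.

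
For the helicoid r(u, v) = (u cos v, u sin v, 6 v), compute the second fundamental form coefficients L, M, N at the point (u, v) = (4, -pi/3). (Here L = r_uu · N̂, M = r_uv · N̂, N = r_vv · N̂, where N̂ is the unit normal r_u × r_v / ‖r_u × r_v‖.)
L = 0;  M = -3*sqrt(13)/13;  N = 0

Compute the unit normal N̂(u, v) = (6*sin(v)/sqrt(u^2 + 36), -6*cos(v)/sqrt(u^2 + 36), u/sqrt(u^2 + 36)), and the second partials r_uu, r_uv, r_vv. Take dot products:
  L(u, v) = r_uu · N̂ = 0,
  M(u, v) = r_uv · N̂ = -6/sqrt(u^2 + 36),
  N(u, v) = r_vv · N̂ = 0.
Evaluating at (u, v) = (4, -pi/3):
  L = 0, M = -3*sqrt(13)/13, N = 0.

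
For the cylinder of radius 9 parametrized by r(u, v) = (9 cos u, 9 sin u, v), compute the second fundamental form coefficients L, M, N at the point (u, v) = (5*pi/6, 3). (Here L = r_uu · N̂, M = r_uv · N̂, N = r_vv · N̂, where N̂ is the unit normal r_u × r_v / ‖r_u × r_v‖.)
L = -9;  M = 0;  N = 0

Compute the unit normal N̂(u, v) = (cos(u), sin(u), 0), and the second partials r_uu, r_uv, r_vv. Take dot products:
  L(u, v) = r_uu · N̂ = -9,
  M(u, v) = r_uv · N̂ = 0,
  N(u, v) = r_vv · N̂ = 0.
Evaluating at (u, v) = (5*pi/6, 3):
  L = -9, M = 0, N = 0.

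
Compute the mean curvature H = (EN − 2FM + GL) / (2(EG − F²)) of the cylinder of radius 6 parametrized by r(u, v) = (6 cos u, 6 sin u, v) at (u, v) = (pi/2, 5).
H = -1/12

With E = 36, F = 0, G = 1, L = -6, M = 0, N = 0, assemble
  H = (EN − 2FM + GL) / (2(EG − F²)) = -1/12.
At (u, v) = (pi/2, 5): H = -1/12.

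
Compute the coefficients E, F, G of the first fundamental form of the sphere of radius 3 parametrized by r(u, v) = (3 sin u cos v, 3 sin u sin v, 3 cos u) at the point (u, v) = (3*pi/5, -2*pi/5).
E = 9;  F = 0;  G = 9*sqrt(5)/8 + 45/8

Partials: r_u = (3*cos(u)*cos(v), 3*sin(v)*cos(u), -3*sin(u)), r_v = (-3*sin(u)*sin(v), 3*sin(u)*cos(v), 0). As functions of (u, v):
  E = r_u · r_u = 9,
  F = r_u · r_v = 0,
  G = r_v · r_v = 9*sin(u)^2.
Evaluating at (u, v) = (3*pi/5, -2*pi/5): E = 9, F = 0, G = 9*sqrt(5)/8 + 45/8.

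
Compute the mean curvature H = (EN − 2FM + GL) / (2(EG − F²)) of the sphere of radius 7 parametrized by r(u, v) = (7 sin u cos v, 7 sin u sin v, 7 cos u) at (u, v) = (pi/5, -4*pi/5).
H = -1/7

With E = 49, F = 0, G = 49*sin(u)^2, L = -7*sin(u)/Abs(sin(u)), M = 0, N = -7*sin(u)^3/Abs(sin(u)), assemble
  H = (EN − 2FM + GL) / (2(EG − F²)) = -sin(u)/(7*Abs(sin(u))).
At (u, v) = (pi/5, -4*pi/5): H = -1/7.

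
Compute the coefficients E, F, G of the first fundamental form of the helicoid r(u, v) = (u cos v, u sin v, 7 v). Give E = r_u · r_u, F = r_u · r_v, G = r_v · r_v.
E = 1;  F = 0;  G = u^2 + 49

Compute partials: r_u = (cos(v), sin(v), 0), r_v = (-u*sin(v), u*cos(v), 7). Then
  E = r_u · r_u = 1,
  F = r_u · r_v = 0,
  G = r_v · r_v = u^2 + 49.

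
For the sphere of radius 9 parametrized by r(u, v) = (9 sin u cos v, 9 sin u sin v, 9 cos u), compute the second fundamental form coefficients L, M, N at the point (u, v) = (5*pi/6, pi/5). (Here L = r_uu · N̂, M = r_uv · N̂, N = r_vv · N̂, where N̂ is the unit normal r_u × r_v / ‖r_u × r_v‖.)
L = -9;  M = 0;  N = -9/4

Compute the unit normal N̂(u, v) = (sin(u)^2*cos(v)/Abs(sin(u)), sin(u)^2*sin(v)/Abs(sin(u)), sin(2*u)/(2*Abs(sin(u)))), and the second partials r_uu, r_uv, r_vv. Take dot products:
  L(u, v) = r_uu · N̂ = -9*sin(u)/Abs(sin(u)),
  M(u, v) = r_uv · N̂ = 0,
  N(u, v) = r_vv · N̂ = -9*sin(u)^3/Abs(sin(u)).
Evaluating at (u, v) = (5*pi/6, pi/5):
  L = -9, M = 0, N = -9/4.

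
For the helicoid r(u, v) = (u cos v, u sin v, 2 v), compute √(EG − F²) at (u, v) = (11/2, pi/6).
√(EG − F²)|_{(11/2, pi/6)} = sqrt(137)/2

E = 1, F = 0, G = u^2 + 4; EG − F² = u^2 + 4; √(EG − F²) = sqrt(u^2 + 4). At the given point: sqrt(137)/2.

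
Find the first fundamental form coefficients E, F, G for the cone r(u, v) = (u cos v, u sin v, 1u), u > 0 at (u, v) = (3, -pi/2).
E = 2;  F = 0;  G = 9

Partials: r_u = (cos(v), sin(v), 1), r_v = (-u*sin(v), u*cos(v), 0). As functions of (u, v):
  E = r_u · r_u = 2,
  F = r_u · r_v = 0,
  G = r_v · r_v = u^2.
Evaluating at (u, v) = (3, -pi/2): E = 2, F = 0, G = 9.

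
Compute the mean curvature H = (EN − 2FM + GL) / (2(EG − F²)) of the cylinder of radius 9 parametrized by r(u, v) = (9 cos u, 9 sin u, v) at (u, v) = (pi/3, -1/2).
H = -1/18

With E = 81, F = 0, G = 1, L = -9, M = 0, N = 0, assemble
  H = (EN − 2FM + GL) / (2(EG − F²)) = -1/18.
At (u, v) = (pi/3, -1/2): H = -1/18.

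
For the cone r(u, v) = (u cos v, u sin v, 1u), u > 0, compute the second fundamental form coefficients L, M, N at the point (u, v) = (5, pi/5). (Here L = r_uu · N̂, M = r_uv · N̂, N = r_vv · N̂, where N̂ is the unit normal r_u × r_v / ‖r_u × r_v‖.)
L = 0;  M = 0;  N = 5*sqrt(2)/2

Compute the unit normal N̂(u, v) = (-sqrt(2)*u*cos(v)/(2*Abs(u)), -sqrt(2)*u*sin(v)/(2*Abs(u)), sqrt(2)*u/(2*Abs(u))), and the second partials r_uu, r_uv, r_vv. Take dot products:
  L(u, v) = r_uu · N̂ = 0,
  M(u, v) = r_uv · N̂ = 0,
  N(u, v) = r_vv · N̂ = sqrt(2)*u^2/(2*Abs(u)).
Evaluating at (u, v) = (5, pi/5):
  L = 0, M = 0, N = 5*sqrt(2)/2.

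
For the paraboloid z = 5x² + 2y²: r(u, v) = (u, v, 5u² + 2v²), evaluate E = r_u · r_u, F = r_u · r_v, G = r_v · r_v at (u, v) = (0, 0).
E = 1;  F = 0;  G = 1

Partials: r_u = (1, 0, 10*u), r_v = (0, 1, 4*v). As functions of (u, v):
  E = r_u · r_u = 100*u^2 + 1,
  F = r_u · r_v = 40*u*v,
  G = r_v · r_v = 16*v^2 + 1.
Evaluating at (u, v) = (0, 0): E = 1, F = 0, G = 1.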